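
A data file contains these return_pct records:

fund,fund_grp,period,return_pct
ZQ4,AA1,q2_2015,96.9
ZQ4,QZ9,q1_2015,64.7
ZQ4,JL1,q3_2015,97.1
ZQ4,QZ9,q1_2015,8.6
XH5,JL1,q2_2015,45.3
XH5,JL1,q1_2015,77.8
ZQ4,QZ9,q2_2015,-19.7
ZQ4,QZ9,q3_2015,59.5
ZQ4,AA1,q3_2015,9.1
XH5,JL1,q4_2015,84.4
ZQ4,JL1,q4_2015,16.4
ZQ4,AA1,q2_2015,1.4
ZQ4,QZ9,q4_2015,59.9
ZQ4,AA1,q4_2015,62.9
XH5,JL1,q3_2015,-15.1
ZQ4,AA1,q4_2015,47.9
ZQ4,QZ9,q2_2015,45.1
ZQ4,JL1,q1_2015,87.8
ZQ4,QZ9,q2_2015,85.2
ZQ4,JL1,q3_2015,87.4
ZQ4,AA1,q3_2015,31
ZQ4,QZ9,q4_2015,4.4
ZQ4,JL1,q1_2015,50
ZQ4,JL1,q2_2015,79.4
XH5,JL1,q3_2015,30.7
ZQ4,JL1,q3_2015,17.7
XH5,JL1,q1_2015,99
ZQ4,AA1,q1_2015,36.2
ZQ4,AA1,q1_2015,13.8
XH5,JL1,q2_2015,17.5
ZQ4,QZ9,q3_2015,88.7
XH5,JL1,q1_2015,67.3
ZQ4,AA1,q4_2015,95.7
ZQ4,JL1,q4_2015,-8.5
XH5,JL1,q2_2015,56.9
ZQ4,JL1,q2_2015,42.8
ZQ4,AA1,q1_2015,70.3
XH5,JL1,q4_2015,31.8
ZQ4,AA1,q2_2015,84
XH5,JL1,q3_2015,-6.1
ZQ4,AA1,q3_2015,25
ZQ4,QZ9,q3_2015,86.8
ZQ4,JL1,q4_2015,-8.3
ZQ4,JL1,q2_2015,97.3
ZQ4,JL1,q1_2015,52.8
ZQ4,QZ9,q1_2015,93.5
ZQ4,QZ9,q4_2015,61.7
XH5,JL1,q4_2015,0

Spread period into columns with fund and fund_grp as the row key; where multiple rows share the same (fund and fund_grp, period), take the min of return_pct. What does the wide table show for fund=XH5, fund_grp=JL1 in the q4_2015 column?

0

Rows with fund=XH5, fund_grp=JL1 and period=q4_2015: return_pct values are 84.4, 31.8, 0.
min(84.4, 31.8, 0) = 0.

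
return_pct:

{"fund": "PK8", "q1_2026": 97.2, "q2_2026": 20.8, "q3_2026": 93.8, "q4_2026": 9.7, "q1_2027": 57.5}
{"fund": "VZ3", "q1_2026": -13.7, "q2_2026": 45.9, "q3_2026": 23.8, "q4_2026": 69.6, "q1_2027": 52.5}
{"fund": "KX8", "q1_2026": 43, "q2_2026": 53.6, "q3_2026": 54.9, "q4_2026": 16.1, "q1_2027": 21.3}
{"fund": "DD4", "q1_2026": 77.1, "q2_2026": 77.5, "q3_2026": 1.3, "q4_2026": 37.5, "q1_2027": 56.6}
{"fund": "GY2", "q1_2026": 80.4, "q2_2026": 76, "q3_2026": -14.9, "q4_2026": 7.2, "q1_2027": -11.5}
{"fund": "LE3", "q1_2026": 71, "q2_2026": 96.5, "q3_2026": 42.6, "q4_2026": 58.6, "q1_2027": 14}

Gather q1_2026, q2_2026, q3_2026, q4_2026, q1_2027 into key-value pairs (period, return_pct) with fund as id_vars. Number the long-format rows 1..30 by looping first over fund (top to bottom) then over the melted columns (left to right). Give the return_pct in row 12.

53.6

30 rows total (6 × 5). Row 12: index ⌊(12-1)/5⌋ = 2 into fund → KX8; (12-1) mod 5 = 1 into the melted columns → q2_2026.
So row 12 is (KX8, q2_2026, 53.6); return_pct = 53.6.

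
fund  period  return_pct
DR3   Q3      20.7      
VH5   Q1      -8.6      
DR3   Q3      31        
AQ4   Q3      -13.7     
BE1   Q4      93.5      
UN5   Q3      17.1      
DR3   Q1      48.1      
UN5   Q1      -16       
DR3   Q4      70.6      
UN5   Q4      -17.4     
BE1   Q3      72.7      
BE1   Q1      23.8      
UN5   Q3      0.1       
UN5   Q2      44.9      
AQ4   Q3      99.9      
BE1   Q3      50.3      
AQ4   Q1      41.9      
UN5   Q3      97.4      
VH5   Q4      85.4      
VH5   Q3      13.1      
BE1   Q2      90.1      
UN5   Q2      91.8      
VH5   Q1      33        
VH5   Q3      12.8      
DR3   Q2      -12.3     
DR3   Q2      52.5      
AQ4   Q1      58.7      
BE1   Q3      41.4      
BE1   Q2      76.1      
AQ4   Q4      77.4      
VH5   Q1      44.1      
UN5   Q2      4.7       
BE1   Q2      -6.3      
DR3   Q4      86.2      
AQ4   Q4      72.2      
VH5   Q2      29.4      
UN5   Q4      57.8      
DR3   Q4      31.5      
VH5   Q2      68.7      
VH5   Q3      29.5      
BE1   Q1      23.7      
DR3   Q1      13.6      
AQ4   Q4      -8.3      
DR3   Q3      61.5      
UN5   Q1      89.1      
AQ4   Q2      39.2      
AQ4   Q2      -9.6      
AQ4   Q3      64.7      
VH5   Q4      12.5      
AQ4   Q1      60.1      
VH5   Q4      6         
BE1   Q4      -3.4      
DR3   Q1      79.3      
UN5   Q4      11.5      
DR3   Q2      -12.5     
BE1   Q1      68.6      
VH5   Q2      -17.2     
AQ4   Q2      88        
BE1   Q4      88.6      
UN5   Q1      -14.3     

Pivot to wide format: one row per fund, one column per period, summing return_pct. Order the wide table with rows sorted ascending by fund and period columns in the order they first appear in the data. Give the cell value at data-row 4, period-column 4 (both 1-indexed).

With rows sorted ascending by fund, row 4 is fund=UN5. period columns in first-appearance order: Q3, Q1, Q4, Q2; column 4 is Q2.
Long rows with fund=UN5, period=Q2: 44.9 + 91.8 + 4.7 = 141.4.

141.4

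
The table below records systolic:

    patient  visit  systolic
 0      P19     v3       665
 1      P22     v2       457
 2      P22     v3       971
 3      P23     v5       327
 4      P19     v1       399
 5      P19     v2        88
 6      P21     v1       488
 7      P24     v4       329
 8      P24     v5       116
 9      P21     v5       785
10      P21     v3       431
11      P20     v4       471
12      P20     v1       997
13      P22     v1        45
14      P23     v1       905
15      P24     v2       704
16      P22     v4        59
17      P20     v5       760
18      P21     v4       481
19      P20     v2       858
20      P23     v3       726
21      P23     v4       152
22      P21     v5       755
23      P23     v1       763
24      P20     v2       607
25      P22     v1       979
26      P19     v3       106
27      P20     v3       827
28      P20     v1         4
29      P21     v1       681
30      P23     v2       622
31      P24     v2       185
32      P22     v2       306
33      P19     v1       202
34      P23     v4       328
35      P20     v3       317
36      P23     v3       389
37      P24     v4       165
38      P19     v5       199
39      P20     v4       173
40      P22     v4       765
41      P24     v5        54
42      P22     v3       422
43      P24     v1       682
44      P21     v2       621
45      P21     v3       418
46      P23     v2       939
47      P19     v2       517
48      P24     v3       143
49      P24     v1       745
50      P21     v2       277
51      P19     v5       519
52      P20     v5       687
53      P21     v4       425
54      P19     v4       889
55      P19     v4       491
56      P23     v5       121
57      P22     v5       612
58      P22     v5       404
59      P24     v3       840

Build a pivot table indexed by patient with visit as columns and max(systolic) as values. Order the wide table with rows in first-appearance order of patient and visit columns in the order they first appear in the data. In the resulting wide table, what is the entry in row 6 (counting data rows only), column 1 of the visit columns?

827

With rows in first-appearance order of patient, row 6 is patient=P20. visit columns in first-appearance order: v3, v2, v5, v1, v4; column 1 is v3.
Long rows with patient=P20, visit=v3: max(827, 317) = 827.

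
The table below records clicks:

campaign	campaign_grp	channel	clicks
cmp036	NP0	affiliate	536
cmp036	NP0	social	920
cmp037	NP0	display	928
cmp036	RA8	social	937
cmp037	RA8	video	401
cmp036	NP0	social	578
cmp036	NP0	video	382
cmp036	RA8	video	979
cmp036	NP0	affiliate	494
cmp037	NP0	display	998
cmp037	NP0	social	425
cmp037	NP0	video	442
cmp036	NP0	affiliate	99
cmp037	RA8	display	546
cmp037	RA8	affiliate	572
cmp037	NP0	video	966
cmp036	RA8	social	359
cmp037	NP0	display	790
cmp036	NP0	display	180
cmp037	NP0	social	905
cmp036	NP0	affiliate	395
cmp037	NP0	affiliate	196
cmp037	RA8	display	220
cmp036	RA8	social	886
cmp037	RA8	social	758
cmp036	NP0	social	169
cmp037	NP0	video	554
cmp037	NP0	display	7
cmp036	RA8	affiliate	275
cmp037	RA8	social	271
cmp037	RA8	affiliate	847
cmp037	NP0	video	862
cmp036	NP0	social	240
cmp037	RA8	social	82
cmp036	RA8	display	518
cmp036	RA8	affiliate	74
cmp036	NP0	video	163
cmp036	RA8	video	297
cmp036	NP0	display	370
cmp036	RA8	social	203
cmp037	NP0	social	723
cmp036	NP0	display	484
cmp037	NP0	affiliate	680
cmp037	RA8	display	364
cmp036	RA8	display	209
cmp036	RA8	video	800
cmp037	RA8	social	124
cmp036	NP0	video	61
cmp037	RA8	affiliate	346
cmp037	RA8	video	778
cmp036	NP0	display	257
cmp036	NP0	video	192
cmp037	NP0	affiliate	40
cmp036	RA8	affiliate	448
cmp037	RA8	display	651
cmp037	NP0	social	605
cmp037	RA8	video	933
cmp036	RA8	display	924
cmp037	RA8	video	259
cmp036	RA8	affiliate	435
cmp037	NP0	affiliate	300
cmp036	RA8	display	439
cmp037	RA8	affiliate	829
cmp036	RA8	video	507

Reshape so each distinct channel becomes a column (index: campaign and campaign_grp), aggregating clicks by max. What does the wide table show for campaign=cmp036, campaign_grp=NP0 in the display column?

Rows with campaign=cmp036, campaign_grp=NP0 and channel=display: clicks values are 180, 370, 484, 257.
max(180, 370, 484, 257) = 484.

484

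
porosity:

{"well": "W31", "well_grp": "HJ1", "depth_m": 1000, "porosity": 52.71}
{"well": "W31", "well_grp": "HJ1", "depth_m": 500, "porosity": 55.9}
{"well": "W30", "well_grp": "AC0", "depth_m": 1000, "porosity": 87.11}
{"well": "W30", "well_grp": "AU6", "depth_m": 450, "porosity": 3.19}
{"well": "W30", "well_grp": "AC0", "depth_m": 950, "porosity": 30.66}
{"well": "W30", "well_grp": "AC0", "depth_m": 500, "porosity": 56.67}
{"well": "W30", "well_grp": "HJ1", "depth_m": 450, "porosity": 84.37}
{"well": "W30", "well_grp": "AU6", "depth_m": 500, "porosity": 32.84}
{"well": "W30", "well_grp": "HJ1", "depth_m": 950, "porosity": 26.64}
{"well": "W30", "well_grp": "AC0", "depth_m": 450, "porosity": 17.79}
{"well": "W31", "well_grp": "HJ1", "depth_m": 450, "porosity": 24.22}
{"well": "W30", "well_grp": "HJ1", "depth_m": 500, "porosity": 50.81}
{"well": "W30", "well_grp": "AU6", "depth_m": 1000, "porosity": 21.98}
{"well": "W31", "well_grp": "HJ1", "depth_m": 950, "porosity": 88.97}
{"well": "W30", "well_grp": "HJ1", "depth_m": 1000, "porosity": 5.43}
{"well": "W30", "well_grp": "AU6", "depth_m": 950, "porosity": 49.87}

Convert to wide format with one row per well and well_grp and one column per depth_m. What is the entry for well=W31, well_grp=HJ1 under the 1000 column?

52.71

Wide layout: rows indexed by well and well_grp, columns are the 4 distinct depth_m values (1000, 500, 450, 950).
Cell (well=W31, well_grp=HJ1, depth_m=1000) draws from the long row where well=W31, well_grp=HJ1 and depth_m=1000, which has porosity=52.71.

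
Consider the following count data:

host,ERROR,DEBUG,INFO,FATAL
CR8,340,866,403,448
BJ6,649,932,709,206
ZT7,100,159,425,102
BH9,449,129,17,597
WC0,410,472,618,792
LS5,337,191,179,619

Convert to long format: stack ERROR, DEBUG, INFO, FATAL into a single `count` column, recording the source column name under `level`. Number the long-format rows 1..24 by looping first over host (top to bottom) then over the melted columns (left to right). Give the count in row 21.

337

24 rows total (6 × 4). Row 21: index ⌊(21-1)/4⌋ = 5 into host → LS5; (21-1) mod 4 = 0 into the melted columns → ERROR.
So row 21 is (LS5, ERROR, 337); count = 337.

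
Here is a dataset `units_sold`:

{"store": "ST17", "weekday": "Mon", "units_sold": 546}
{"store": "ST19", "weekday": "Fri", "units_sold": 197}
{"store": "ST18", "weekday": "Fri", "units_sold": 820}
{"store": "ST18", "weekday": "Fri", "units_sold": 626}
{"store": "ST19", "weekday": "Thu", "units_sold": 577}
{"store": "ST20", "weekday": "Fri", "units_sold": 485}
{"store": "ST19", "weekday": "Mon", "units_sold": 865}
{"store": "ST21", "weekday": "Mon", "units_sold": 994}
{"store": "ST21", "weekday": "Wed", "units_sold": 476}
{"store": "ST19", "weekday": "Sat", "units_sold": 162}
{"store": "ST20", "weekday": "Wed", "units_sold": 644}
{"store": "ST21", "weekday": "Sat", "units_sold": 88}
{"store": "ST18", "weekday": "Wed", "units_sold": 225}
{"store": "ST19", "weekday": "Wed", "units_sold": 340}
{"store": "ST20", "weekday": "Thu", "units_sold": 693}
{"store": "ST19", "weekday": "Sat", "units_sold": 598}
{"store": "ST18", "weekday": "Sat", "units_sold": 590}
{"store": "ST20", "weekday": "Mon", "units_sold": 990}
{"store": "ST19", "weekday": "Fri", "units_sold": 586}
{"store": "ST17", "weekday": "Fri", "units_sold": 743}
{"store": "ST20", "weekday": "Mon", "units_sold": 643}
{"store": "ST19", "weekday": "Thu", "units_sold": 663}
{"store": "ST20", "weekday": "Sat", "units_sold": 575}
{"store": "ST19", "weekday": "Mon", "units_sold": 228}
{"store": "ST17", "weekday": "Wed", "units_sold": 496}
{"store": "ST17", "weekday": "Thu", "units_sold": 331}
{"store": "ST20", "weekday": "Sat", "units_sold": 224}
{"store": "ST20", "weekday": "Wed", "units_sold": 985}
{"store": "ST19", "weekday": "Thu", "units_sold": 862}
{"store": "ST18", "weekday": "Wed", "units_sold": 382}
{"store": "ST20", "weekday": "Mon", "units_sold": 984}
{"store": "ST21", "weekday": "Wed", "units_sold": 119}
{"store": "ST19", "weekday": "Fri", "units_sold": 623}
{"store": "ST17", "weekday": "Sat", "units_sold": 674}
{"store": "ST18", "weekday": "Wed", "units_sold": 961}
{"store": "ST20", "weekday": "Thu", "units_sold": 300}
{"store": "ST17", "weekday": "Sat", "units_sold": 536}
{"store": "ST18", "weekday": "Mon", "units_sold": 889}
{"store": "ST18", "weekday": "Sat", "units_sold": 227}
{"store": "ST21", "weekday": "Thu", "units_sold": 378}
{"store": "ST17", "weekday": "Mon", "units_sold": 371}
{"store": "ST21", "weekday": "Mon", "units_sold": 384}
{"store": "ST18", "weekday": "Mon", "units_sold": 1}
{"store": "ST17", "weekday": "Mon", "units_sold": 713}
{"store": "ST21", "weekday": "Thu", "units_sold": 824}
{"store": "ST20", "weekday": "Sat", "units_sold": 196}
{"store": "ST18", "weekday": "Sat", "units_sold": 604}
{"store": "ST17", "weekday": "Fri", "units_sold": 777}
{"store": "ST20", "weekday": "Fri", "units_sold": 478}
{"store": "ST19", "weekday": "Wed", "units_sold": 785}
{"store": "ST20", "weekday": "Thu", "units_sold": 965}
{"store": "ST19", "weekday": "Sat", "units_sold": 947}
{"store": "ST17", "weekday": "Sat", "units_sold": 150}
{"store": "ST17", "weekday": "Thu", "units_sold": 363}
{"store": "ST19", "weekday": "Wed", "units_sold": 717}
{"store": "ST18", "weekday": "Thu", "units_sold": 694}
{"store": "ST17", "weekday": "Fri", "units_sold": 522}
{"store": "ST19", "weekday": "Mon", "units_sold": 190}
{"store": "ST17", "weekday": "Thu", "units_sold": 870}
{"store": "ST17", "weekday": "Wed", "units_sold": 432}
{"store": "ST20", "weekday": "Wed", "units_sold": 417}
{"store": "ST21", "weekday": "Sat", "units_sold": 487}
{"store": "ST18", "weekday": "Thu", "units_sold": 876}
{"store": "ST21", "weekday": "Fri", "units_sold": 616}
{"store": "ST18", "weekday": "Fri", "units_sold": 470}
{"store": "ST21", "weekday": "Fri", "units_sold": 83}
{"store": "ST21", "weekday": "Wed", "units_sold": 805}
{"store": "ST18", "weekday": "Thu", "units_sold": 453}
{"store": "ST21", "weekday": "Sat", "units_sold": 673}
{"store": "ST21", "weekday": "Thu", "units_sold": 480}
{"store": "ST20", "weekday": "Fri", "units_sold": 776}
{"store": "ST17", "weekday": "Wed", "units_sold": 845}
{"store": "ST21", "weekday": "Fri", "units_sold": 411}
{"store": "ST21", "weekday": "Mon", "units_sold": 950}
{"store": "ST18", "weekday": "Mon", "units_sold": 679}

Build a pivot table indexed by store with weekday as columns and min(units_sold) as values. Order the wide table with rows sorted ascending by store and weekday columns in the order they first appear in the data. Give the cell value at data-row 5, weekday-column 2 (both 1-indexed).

83

With rows sorted ascending by store, row 5 is store=ST21. weekday columns in first-appearance order: Mon, Fri, Thu, Wed, Sat; column 2 is Fri.
Long rows with store=ST21, weekday=Fri: min(616, 83, 411) = 83.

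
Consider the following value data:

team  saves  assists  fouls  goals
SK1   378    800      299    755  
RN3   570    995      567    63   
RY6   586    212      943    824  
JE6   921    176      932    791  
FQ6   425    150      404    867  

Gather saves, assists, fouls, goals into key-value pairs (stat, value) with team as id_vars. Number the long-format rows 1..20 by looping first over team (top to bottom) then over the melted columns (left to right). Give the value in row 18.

20 rows total (5 × 4). Row 18: index ⌊(18-1)/4⌋ = 4 into team → FQ6; (18-1) mod 4 = 1 into the melted columns → assists.
So row 18 is (FQ6, assists, 150); value = 150.

150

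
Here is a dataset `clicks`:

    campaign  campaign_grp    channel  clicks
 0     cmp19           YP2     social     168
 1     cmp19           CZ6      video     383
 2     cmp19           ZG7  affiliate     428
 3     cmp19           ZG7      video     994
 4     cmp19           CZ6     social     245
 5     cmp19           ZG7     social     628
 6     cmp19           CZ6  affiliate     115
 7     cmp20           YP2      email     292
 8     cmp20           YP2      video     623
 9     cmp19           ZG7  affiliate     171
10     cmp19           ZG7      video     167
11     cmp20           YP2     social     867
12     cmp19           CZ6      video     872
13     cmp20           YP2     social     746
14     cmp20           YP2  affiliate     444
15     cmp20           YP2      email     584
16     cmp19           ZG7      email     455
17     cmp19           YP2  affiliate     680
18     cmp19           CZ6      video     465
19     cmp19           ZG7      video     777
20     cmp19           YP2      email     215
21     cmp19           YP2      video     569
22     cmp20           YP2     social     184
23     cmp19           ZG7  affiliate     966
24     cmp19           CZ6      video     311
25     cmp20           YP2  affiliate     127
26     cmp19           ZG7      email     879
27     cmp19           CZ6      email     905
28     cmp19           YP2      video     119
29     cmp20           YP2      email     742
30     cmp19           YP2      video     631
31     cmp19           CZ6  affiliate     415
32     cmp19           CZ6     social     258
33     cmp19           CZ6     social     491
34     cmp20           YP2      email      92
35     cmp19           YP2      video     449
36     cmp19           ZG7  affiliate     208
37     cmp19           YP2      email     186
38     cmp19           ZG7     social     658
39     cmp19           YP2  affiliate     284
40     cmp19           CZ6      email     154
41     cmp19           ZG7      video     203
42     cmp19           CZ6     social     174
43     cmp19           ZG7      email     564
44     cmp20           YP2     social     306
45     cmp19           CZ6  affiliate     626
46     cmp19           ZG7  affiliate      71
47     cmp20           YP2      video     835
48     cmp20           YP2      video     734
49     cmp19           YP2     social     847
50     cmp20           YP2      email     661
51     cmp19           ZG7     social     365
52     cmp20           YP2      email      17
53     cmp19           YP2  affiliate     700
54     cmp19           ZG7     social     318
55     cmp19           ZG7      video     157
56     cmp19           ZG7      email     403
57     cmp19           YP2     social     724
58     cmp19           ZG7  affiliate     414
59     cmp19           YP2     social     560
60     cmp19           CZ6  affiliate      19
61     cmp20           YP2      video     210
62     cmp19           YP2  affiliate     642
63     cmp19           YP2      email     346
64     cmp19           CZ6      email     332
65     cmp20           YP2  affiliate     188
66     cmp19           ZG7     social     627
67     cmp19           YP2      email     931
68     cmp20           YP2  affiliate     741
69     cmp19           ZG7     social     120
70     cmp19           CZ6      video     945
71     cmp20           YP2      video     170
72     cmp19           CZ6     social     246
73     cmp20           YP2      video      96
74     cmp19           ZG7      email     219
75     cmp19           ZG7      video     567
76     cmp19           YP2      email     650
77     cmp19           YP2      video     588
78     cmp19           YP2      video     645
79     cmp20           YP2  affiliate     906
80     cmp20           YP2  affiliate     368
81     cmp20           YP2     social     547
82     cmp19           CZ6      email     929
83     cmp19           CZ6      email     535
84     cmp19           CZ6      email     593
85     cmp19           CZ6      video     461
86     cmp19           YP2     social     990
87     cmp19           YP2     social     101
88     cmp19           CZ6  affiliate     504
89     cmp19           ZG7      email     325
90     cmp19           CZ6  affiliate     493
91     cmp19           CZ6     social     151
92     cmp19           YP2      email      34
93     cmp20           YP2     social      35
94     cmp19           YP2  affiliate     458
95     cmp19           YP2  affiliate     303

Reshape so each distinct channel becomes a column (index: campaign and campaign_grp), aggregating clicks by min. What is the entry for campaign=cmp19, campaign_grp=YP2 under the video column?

Rows with campaign=cmp19, campaign_grp=YP2 and channel=video: clicks values are 569, 119, 631, 449, 588, 645.
min(569, 119, 631, 449, 588, 645) = 119.

119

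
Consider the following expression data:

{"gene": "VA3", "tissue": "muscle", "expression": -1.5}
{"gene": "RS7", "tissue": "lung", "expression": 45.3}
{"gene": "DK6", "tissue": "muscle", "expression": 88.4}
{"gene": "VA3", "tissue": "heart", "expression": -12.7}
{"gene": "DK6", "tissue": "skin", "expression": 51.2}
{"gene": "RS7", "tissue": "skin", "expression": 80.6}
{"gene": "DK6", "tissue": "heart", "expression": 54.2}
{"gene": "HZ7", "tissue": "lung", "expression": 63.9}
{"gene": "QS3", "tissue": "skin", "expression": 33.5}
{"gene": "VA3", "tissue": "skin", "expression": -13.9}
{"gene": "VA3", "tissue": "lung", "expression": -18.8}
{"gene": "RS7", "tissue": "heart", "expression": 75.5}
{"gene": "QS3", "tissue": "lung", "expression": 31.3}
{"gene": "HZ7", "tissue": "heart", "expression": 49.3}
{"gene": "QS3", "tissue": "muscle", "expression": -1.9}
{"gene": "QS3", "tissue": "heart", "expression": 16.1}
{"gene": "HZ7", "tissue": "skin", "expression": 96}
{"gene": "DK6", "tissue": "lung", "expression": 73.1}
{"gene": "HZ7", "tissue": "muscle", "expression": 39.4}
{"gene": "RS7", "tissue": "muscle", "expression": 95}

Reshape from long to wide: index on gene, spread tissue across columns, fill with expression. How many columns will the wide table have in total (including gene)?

5

1 column for gene plus 4 distinct tissue values → 5 columns.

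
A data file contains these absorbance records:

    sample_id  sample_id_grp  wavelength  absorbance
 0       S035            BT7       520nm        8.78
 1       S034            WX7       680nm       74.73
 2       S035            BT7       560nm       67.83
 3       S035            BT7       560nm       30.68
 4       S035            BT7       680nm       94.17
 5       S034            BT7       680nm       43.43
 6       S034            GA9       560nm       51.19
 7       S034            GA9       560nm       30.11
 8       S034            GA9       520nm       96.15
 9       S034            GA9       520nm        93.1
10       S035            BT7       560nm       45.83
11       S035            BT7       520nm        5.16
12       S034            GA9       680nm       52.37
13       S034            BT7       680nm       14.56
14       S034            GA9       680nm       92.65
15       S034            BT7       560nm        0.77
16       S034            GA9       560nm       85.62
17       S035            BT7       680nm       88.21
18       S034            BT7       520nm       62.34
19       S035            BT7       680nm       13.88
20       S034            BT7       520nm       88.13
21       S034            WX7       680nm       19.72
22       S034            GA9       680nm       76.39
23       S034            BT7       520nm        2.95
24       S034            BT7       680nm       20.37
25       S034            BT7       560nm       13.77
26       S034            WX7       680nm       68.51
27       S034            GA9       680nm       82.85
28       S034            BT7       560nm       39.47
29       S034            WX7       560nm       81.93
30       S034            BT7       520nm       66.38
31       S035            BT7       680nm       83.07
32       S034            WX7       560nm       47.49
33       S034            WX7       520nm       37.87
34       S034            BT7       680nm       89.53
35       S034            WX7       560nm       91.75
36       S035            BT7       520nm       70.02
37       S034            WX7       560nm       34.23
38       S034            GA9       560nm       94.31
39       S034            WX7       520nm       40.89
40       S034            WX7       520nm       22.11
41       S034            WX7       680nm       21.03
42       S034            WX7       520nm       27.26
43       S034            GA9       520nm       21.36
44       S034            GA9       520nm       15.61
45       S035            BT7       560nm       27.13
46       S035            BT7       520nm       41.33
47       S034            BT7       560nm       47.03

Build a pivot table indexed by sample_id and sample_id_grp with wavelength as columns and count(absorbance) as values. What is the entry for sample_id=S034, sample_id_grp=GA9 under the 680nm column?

Rows with sample_id=S034, sample_id_grp=GA9 and wavelength=680nm: absorbance values are 52.37, 92.65, 76.39, 82.85.
4 rows match — count = 4.

4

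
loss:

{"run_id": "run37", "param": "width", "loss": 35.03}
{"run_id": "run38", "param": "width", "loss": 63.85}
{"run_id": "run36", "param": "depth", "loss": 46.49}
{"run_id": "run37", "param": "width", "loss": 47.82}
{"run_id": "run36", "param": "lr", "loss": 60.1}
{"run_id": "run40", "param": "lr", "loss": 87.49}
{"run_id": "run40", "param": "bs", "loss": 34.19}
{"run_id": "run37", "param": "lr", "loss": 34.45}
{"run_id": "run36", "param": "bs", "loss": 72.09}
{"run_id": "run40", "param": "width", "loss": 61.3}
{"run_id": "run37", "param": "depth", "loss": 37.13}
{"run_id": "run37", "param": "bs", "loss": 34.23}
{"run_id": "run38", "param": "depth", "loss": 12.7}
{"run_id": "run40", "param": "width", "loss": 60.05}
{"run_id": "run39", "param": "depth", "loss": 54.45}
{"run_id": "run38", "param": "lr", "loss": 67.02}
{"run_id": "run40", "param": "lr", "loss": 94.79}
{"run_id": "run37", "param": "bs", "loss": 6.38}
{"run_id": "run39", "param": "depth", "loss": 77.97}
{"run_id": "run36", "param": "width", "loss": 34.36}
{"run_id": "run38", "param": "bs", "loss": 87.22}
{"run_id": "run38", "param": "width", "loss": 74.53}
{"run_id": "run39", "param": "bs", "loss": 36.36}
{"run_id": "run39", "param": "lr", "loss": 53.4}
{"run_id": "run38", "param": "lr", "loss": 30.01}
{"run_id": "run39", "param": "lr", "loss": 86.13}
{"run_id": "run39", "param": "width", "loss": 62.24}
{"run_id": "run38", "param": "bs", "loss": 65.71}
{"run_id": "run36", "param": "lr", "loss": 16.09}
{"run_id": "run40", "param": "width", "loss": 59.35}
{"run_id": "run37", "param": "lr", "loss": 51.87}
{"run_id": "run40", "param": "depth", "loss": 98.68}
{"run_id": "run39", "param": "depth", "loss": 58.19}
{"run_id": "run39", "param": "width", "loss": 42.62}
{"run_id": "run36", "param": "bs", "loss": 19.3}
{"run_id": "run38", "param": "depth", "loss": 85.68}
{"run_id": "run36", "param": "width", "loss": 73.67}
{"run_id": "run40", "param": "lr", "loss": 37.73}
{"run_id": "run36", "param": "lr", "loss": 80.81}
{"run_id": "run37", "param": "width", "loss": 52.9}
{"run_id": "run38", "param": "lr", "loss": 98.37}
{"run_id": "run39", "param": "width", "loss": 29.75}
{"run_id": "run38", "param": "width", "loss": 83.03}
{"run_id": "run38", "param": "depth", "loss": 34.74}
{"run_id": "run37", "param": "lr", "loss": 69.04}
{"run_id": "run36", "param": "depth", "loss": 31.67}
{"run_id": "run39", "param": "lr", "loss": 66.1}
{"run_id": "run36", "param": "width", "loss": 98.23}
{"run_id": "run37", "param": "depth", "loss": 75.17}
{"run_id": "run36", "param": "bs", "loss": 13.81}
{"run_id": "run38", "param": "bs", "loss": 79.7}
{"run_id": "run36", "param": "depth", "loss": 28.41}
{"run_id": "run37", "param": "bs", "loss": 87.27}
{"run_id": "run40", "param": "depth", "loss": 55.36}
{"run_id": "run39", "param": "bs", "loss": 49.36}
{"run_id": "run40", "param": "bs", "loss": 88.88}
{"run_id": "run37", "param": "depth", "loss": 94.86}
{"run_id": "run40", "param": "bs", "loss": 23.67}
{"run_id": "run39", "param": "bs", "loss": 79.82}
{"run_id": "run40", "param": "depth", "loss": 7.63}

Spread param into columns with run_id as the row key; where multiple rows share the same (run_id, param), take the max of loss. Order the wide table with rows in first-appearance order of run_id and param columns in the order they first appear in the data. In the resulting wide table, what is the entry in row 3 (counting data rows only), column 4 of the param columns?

With rows in first-appearance order of run_id, row 3 is run_id=run36. param columns in first-appearance order: width, depth, lr, bs; column 4 is bs.
Long rows with run_id=run36, param=bs: max(72.09, 19.3, 13.81) = 72.09.

72.09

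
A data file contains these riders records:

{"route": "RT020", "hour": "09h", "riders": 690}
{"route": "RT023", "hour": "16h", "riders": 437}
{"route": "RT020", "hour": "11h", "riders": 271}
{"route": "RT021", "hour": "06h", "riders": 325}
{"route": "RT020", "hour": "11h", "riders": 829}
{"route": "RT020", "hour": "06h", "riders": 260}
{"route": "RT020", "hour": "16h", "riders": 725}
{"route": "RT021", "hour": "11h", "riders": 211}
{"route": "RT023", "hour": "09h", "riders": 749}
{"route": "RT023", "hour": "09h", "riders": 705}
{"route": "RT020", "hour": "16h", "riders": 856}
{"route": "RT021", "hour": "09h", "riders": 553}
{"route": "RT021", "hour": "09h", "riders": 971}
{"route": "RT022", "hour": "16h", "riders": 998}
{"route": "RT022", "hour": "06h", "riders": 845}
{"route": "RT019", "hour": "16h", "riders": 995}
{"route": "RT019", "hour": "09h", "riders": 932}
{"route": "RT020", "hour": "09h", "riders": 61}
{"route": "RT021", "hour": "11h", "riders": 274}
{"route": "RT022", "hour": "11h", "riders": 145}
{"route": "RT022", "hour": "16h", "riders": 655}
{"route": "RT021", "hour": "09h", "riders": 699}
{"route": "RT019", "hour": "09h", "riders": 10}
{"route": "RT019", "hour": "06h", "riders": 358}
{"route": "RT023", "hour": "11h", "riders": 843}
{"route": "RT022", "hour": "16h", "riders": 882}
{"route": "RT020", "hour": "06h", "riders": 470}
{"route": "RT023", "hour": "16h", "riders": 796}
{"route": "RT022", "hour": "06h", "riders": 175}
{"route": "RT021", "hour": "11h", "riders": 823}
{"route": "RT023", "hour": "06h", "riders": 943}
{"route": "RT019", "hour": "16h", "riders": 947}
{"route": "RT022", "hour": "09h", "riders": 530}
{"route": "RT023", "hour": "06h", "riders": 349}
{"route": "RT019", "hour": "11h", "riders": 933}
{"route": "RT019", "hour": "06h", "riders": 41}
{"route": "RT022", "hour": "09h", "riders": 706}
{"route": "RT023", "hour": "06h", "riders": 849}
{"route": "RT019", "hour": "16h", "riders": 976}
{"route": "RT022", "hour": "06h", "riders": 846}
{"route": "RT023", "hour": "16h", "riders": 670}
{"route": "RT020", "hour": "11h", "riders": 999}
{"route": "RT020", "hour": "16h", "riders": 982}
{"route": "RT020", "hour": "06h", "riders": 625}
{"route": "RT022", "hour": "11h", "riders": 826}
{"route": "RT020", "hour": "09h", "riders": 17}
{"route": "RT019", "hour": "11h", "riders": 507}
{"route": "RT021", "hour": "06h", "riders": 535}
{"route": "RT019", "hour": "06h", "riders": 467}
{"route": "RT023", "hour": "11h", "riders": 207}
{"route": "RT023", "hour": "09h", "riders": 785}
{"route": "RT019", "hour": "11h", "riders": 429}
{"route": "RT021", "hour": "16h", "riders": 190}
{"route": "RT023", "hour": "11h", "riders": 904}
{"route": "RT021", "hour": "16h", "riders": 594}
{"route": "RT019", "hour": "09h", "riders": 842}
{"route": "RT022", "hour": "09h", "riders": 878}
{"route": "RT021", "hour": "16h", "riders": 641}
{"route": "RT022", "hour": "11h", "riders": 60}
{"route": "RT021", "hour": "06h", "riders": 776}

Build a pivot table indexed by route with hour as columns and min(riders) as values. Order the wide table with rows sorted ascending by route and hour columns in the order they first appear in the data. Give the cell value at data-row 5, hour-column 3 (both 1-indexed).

With rows sorted ascending by route, row 5 is route=RT023. hour columns in first-appearance order: 09h, 16h, 11h, 06h; column 3 is 11h.
Long rows with route=RT023, hour=11h: min(843, 207, 904) = 207.

207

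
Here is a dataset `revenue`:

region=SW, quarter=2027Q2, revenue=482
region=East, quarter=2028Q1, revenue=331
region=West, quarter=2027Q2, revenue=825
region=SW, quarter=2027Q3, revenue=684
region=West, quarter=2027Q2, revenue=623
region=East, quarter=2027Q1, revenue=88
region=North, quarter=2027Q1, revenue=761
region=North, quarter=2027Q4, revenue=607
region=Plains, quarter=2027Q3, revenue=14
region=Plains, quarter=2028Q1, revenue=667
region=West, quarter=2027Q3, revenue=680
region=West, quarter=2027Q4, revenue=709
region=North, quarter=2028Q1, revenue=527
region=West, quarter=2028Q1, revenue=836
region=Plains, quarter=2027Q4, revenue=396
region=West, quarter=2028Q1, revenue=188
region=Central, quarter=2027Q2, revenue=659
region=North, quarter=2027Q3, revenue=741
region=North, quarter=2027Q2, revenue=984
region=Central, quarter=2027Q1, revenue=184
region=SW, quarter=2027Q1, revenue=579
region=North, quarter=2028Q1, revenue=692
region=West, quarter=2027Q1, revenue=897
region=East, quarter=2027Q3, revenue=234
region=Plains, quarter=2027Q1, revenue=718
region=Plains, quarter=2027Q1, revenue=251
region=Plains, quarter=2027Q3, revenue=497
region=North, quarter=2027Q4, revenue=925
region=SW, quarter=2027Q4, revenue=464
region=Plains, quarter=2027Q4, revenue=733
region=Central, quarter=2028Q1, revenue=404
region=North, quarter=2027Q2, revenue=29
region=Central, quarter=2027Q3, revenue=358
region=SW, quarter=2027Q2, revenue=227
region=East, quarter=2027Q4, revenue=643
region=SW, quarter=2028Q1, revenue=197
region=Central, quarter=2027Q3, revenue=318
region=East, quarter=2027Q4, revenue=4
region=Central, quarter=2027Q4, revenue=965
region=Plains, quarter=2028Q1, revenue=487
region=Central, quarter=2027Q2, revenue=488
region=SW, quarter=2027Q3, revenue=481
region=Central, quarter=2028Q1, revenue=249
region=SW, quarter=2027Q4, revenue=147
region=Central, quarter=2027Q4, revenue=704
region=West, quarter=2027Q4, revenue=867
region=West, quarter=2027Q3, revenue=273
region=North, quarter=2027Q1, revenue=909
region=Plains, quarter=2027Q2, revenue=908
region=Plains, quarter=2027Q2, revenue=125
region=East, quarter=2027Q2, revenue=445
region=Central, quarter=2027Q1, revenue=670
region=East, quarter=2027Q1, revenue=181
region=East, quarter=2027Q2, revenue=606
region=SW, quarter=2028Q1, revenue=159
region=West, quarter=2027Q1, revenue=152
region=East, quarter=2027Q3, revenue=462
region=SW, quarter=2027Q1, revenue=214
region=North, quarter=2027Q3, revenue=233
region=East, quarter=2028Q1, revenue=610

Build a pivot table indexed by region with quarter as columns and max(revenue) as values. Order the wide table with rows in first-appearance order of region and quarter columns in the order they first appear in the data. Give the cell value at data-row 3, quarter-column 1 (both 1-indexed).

825

With rows in first-appearance order of region, row 3 is region=West. quarter columns in first-appearance order: 2027Q2, 2028Q1, 2027Q3, 2027Q1, 2027Q4; column 1 is 2027Q2.
Long rows with region=West, quarter=2027Q2: max(825, 623) = 825.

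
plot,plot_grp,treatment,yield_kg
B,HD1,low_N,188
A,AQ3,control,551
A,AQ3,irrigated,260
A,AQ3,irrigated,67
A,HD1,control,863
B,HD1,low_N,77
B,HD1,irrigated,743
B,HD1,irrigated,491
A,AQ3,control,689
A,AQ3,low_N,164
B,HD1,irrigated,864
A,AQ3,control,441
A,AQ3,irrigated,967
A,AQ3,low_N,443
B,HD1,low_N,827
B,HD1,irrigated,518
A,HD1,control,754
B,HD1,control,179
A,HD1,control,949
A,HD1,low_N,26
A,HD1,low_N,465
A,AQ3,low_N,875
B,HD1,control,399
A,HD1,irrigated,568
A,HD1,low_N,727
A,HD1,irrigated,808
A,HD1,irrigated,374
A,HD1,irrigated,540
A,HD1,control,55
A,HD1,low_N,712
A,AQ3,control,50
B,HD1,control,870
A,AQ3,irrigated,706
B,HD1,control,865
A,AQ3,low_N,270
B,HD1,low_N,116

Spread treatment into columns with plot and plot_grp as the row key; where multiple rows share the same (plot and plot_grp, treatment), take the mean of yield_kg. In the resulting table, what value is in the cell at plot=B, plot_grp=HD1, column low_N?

302

Rows with plot=B, plot_grp=HD1 and treatment=low_N: yield_kg values are 188, 77, 827, 116.
(188 + 77 + 827 + 116) / 4 = 302.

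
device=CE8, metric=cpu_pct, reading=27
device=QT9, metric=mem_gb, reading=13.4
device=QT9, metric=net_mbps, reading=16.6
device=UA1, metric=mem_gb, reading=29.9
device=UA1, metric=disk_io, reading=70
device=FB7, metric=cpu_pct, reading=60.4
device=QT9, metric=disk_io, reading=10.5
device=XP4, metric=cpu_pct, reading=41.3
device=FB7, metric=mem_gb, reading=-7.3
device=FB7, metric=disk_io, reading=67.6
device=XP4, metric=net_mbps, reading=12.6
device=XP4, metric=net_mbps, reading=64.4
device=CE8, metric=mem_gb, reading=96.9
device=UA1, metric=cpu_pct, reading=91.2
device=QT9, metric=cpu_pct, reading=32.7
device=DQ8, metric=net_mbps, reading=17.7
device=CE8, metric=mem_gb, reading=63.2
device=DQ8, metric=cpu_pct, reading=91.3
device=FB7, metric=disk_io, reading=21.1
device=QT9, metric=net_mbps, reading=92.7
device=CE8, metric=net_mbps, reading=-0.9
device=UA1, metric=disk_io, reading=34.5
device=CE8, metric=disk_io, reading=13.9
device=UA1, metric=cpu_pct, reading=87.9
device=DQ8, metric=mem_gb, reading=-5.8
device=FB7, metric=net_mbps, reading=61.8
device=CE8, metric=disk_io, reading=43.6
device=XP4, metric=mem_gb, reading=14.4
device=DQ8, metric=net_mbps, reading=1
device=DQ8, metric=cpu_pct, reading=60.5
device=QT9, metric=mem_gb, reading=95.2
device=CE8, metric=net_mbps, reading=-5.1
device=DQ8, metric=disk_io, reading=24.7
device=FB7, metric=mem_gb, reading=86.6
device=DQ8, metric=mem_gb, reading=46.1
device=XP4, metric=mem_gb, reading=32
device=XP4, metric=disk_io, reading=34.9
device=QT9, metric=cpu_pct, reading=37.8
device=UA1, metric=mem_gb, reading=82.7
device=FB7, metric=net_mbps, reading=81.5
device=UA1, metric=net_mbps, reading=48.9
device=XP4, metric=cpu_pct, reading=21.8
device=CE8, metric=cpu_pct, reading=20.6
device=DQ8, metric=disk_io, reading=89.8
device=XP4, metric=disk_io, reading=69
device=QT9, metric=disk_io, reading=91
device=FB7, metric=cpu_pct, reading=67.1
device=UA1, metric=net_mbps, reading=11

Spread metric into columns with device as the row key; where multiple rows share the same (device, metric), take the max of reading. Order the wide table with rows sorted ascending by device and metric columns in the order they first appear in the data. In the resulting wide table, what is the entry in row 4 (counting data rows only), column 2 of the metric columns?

With rows sorted ascending by device, row 4 is device=QT9. metric columns in first-appearance order: cpu_pct, mem_gb, net_mbps, disk_io; column 2 is mem_gb.
Long rows with device=QT9, metric=mem_gb: max(13.4, 95.2) = 95.2.

95.2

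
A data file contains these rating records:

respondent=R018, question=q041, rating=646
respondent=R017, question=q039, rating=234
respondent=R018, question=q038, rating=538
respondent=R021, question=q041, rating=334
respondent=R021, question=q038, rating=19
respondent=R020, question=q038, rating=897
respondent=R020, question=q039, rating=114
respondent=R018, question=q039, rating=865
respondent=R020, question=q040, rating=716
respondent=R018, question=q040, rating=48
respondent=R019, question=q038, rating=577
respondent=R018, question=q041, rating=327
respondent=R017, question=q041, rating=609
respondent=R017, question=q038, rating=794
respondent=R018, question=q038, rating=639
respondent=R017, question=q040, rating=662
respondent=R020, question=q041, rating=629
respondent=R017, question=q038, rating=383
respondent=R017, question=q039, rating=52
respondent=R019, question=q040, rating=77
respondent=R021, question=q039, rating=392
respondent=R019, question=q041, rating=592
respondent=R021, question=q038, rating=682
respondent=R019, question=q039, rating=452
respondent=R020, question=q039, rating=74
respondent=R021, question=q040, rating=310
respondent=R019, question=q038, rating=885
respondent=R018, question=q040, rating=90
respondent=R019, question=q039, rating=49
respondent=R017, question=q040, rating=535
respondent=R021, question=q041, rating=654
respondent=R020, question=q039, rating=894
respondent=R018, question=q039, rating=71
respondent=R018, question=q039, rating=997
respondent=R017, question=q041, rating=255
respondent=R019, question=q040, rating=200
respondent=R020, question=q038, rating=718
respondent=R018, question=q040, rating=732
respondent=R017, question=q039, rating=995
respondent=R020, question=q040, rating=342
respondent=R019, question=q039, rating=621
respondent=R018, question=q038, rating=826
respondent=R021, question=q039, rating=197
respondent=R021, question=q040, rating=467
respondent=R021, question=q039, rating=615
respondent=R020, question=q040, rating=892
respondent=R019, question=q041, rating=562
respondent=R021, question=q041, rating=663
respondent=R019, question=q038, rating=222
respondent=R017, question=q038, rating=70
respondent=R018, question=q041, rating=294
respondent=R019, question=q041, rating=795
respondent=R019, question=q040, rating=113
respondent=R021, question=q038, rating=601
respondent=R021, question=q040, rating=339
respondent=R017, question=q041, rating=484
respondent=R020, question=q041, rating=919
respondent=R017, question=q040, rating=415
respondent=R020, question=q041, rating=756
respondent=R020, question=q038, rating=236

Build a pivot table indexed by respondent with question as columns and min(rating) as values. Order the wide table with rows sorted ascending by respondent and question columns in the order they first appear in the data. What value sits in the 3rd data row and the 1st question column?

562

With rows sorted ascending by respondent, row 3 is respondent=R019. question columns in first-appearance order: q041, q039, q038, q040; column 1 is q041.
Long rows with respondent=R019, question=q041: min(592, 562, 795) = 562.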